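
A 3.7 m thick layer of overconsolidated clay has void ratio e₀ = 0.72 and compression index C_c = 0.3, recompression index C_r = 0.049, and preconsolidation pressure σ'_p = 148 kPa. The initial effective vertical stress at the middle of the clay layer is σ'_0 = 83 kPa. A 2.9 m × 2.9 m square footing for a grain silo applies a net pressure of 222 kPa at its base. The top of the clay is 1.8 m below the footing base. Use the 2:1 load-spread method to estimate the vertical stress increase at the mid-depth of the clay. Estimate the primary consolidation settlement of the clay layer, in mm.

S_c ≈ 19.3 mm

Mid-depth of clay below the footing base: z = 1.8 + 3.7/2 = 3.65 m.
Stress increase at mid-clay by the 2:1 spreading method:
Δσ = qBL/((B+z)(L+z)) = 222×2.9×2.9/((2.9+3.65)(2.9+3.65)) = 43.518 kPa
Final effective stress: σ'_f = 83 + 43.518 = 126.52 kPa.
σ'_f = 126.52 ≤ σ'_p = 148 kPa, so the clay remains overconsolidated and only the recompression index applies:
S_c = C_r·H/(1+e₀)·log₁₀(σ'_f/σ'_0) = 0.049×3.7/1.72×log₁₀(126.52/83)
    = 0.10541 × 0.18308 = 0.0193 m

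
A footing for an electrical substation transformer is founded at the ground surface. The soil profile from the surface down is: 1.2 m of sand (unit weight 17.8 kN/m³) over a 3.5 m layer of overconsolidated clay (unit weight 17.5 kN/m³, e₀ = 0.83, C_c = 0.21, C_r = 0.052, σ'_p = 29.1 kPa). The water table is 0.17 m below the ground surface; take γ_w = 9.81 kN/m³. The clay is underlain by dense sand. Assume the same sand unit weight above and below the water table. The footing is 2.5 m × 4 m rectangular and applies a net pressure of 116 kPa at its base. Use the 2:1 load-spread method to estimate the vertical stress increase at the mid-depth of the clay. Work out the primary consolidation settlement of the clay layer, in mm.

S_c ≈ 119 mm

Mid-depth of clay below the ground surface: z = 1.2 + 3.5/2 = 2.95 m.
Total vertical stress at mid-clay: σ_v = 17.8×1.2 + 17.5×1.75 = 51.985 kPa.
Pore pressure: u = 9.81×(2.95 − 0.17) = 27.272 kPa.
Initial effective stress: σ'_0 = σ_v − u = 51.985 − 27.272 = 24.713 kPa.
Stress increase at mid-clay by the 2:1 spreading method:
Δσ = qBL/((B+z)(L+z)) = 116×2.5×4/((2.5+2.95)(4+2.95)) = 30.625 kPa
Final effective stress: σ'_f = 24.713 + 30.625 = 55.338 kPa.
σ'_f = 55.338 > σ'_p = 29.1 kPa, so the stress path crosses the preconsolidation pressure — recompression up to σ'_p, then virgin compression beyond:
S_c = H/(1+e₀)·[C_r·log₁₀(σ'_p/σ'_0) + C_c·log₁₀(σ'_f/σ'_p)]
    = 3.5/1.83 × [0.052×log₁₀(29.1/24.713) + 0.21×log₁₀(55.338/29.1)]
    = 1.9126 × [0.0036903 + 0.058617] = 0.1192 m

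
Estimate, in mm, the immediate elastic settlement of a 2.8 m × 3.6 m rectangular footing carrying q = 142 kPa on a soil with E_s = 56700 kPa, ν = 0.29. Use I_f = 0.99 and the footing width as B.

S_e ≈ 6.36 mm

Immediate (elastic) settlement: S_e = q·B·(1−ν²)/E_s · I_f.
S_e = 142 × 2.8 × (1 − 0.29²) / 56700 × 0.99
    = 142 × 2.8 × 0.9159 / 56700 × 0.99
    = 0.006358 m = 6.358 mm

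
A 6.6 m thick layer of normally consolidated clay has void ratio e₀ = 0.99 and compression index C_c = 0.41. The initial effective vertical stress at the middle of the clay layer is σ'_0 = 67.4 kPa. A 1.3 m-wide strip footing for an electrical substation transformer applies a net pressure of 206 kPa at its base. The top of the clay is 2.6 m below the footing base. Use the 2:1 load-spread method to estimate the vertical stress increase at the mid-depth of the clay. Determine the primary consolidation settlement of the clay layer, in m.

Mid-depth of clay below the footing base: z = 2.6 + 6.6/2 = 5.9 m.
Stress increase at mid-clay by the 2:1 spreading method:
Δσ = qB/(B+z) = 206×1.3/(1.3+5.9) = 37.194 kPa
Final effective stress: σ'_f = σ'_0 + Δσ = 67.4 + 37.194 = 104.59 kPa.
Normally consolidated clay, so the full stress increment lies on the virgin compression line:
S_c = C_c·H/(1+e₀)·log₁₀(σ'_f/σ'_0) = 0.41×6.6/(1+0.99)×log₁₀(104.59/67.4)
    = 1.3598 × 0.19083 = 0.2595 m

S_c ≈ 0.259 m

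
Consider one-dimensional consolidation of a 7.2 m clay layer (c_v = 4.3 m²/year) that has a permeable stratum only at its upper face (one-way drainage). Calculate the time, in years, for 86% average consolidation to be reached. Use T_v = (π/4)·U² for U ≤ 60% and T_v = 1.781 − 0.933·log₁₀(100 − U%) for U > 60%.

t ≈ 8.58 years

Drainage path length: H_d = H = 7.2 m (single drainage).
U > 60%: T_v = 1.781 − 0.933·log₁₀(100 − 86) = 0.71166.
t = T_v·H_d²/c_v = 0.71166×7.2²/4.3 = 8.58 years.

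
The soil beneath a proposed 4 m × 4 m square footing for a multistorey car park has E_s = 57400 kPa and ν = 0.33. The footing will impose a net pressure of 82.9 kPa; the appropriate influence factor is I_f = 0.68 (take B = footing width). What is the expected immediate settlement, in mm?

S_e ≈ 3.5 mm

Immediate (elastic) settlement: S_e = q·B·(1−ν²)/E_s · I_f.
S_e = 82.9 × 4 × (1 − 0.33²) / 57400 × 0.68
    = 82.9 × 4 × 0.8911 / 57400 × 0.68
    = 0.003501 m = 3.501 mm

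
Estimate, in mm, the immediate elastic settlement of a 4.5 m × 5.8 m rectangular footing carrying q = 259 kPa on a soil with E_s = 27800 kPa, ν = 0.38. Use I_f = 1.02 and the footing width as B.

S_e ≈ 36.6 mm

Immediate (elastic) settlement: S_e = q·B·(1−ν²)/E_s · I_f.
S_e = 259 × 4.5 × (1 − 0.38²) / 27800 × 1.02
    = 259 × 4.5 × 0.8556 / 27800 × 1.02
    = 0.03659 m = 36.59 mm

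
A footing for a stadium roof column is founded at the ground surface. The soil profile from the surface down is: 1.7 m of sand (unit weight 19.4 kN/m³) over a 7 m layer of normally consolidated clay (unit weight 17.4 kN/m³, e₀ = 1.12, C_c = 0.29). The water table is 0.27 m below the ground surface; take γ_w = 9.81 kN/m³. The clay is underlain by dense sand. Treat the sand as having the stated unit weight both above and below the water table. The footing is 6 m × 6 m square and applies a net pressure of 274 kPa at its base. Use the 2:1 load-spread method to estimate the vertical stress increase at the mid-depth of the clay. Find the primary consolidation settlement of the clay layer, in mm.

S_c ≈ 417 mm

Mid-depth of clay below the ground surface: z = 1.7 + 7/2 = 5.2 m.
Total vertical stress at mid-clay: σ_v = 19.4×1.7 + 17.4×3.5 = 93.88 kPa.
Pore pressure: u = 9.81×(5.2 − 0.27) = 48.363 kPa.
Initial effective stress: σ'_0 = σ_v − u = 93.88 − 48.363 = 45.517 kPa.
Stress increase at mid-clay by the 2:1 spreading method:
Δσ = qBL/((B+z)(L+z)) = 274×6×6/((6+5.2)(6+5.2)) = 78.635 kPa
Final effective stress: σ'_f = σ'_0 + Δσ = 45.517 + 78.635 = 124.15 kPa.
Normally consolidated clay, so the full stress increment lies on the virgin compression line:
S_c = C_c·H/(1+e₀)·log₁₀(σ'_f/σ'_0) = 0.29×7/(1+1.12)×log₁₀(124.15/45.517)
    = 0.95755 × 0.43577 = 0.4173 m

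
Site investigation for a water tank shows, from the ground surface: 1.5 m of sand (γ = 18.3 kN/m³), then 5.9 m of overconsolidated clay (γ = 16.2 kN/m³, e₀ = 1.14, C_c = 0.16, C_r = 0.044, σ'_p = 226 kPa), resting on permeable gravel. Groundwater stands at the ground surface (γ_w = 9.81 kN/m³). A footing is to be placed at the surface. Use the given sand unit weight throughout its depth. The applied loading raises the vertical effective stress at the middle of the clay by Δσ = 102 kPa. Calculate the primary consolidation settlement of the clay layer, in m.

S_c ≈ 0.076 m

Mid-depth of clay below the ground surface: z = 1.5 + 5.9/2 = 4.45 m.
Total vertical stress at mid-clay: σ_v = 18.3×1.5 + 16.2×2.95 = 75.24 kPa.
Pore pressure: u = 9.81×(4.45 − 0) = 43.655 kPa.
Initial effective stress: σ'_0 = σ_v − u = 75.24 − 43.655 = 31.585 kPa.
Final effective stress: σ'_f = 31.585 + 102 = 133.59 kPa.
σ'_f = 133.59 ≤ σ'_p = 226 kPa, so the clay remains overconsolidated and only the recompression index applies:
S_c = C_r·H/(1+e₀)·log₁₀(σ'_f/σ'_0) = 0.044×5.9/2.14×log₁₀(133.59/31.585)
    = 0.12131 × 0.62629 = 0.07597 m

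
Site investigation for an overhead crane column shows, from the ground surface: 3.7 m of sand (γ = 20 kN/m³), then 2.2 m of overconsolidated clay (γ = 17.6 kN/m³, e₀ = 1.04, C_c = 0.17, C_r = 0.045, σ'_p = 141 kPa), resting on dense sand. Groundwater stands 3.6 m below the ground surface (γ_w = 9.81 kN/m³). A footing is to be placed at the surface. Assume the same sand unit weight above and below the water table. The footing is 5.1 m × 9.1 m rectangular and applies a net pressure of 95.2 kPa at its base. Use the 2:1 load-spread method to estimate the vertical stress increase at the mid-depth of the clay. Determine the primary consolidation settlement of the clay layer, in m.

S_c ≈ 0.00699 m

Mid-depth of clay below the ground surface: z = 3.7 + 2.2/2 = 4.8 m.
Total vertical stress at mid-clay: σ_v = 20×3.7 + 17.6×1.1 = 93.36 kPa.
Pore pressure: u = 9.81×(4.8 − 3.6) = 11.772 kPa.
Initial effective stress: σ'_0 = σ_v − u = 93.36 − 11.772 = 81.588 kPa.
Stress increase at mid-clay by the 2:1 spreading method:
Δσ = qBL/((B+z)(L+z)) = 95.2×5.1×9.1/((5.1+4.8)(9.1+4.8)) = 32.107 kPa
Final effective stress: σ'_f = 81.588 + 32.107 = 113.69 kPa.
σ'_f = 113.69 ≤ σ'_p = 141 kPa, so the clay remains overconsolidated and only the recompression index applies:
S_c = C_r·H/(1+e₀)·log₁₀(σ'_f/σ'_0) = 0.045×2.2/2.04×log₁₀(113.69/81.588)
    = 0.048528 × 0.1441 = 0.006993 m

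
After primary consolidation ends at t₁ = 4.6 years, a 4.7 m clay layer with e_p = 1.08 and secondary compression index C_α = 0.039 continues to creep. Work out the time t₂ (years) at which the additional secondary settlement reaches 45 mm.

S_s = C_α·H/(1+e_p)·log₁₀(t₂/t₁) ⇒ log₁₀(t₂/t₁) = S_s·(1+e_p)/(C_α·H).
log₁₀(t₂/t₁) = 0.045 × (1+1.08) / (0.039×4.7) = 0.5106
t₂ = t₁ × 10^0.5106 = 4.6 × 3.241 = 14.91 years

t₂ ≈ 14.9 years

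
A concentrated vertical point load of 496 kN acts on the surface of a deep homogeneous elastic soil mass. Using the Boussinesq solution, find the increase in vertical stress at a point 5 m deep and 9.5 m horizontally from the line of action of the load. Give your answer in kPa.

Boussinesq vertical stress below a point load on an elastic half-space:
Δσ_z = 3P/(2πz²) · [1 + (r/z)²]^(−5/2)
r/z = 9.5/5 = 1.9; [1+(r/z)²]^(−5/2) = 0.021915.
Δσ_z = 3×496/(2π×5²) × 0.021915 = 9.4729 × 0.021915 = 0.2076 kPa

Δσ_z ≈ 0.208 kPa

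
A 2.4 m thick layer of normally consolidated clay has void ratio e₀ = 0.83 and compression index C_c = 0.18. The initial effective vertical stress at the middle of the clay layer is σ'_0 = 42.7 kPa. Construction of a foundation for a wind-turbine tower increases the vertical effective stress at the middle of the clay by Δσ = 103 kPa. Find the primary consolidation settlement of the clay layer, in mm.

S_c ≈ 126 mm

Final effective stress: σ'_f = σ'_0 + Δσ = 42.7 + 103 = 145.7 kPa.
Normally consolidated clay, so the full stress increment lies on the virgin compression line:
S_c = C_c·H/(1+e₀)·log₁₀(σ'_f/σ'_0) = 0.18×2.4/(1+0.83)×log₁₀(145.7/42.7)
    = 0.23607 × 0.53303 = 0.1258 m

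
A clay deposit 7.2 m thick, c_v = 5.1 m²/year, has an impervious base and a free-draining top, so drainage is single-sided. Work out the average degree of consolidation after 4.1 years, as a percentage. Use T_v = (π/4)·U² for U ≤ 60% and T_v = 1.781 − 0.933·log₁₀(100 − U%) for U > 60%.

U ≈ 70 %

Drainage path length: H_d = H = 7.2 m (single drainage).
T_v = c_v·t/H_d² = 5.1×4.1/7.2² = 0.40336.
T_v = 0.40336 corresponds to the U > 60% branch:
U = 1 − 10^((1.781 − T_v)/0.933)/100 = 0.7004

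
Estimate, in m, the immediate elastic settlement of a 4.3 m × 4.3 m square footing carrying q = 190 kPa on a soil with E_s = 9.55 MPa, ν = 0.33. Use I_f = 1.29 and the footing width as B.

Immediate (elastic) settlement: S_e = q·B·(1−ν²)/E_s · I_f.
E_s = 9.55 MPa = 9550 kPa.
S_e = 190 × 4.3 × (1 − 0.33²) / 9550 × 1.29
    = 190 × 4.3 × 0.8911 / 9550 × 1.29
    = 0.09834 m

S_e ≈ 0.0983 m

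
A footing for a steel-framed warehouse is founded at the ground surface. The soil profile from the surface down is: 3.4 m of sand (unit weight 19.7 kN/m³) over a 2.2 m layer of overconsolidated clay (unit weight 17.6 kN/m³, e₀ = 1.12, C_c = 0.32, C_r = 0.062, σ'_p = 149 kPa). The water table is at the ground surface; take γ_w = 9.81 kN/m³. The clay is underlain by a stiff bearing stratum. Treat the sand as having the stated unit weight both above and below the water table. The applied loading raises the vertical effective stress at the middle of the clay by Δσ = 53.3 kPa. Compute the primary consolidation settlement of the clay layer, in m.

S_c ≈ 0.0228 m

Mid-depth of clay below the ground surface: z = 3.4 + 2.2/2 = 4.5 m.
Total vertical stress at mid-clay: σ_v = 19.7×3.4 + 17.6×1.1 = 86.34 kPa.
Pore pressure: u = 9.81×(4.5 − 0) = 44.145 kPa.
Initial effective stress: σ'_0 = σ_v − u = 86.34 − 44.145 = 42.195 kPa.
Final effective stress: σ'_f = 42.195 + 53.3 = 95.495 kPa.
σ'_f = 95.495 ≤ σ'_p = 149 kPa, so the clay remains overconsolidated and only the recompression index applies:
S_c = C_r·H/(1+e₀)·log₁₀(σ'_f/σ'_0) = 0.062×2.2/2.12×log₁₀(95.495/42.195)
    = 0.064337 × 0.35472 = 0.02282 m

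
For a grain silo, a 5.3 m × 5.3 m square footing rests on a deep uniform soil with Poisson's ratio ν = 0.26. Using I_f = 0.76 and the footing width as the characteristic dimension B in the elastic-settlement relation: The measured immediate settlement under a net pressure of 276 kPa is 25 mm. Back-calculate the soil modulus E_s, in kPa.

E_s ≈ 41500 kPa

S_e = q·B·(1−ν²)/E_s · I_f  ⇒  E_s = q·B·(1−ν²)·I_f / S_e.
E_s = 276 × 5.3 × 0.9324 × 0.76 / 0.025 = 41460 kPa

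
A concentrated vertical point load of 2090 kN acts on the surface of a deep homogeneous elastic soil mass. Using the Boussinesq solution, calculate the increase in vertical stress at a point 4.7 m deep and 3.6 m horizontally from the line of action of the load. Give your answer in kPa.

Δσ_z ≈ 14.2 kPa

Boussinesq vertical stress below a point load on an elastic half-space:
Δσ_z = 3P/(2πz²) · [1 + (r/z)²]^(−5/2)
r/z = 3.6/4.7 = 0.76596; [1+(r/z)²]^(−5/2) = 0.31533.
Δσ_z = 3×2090/(2π×4.7²) × 0.31533 = 45.174 × 0.31533 = 14.24 kPa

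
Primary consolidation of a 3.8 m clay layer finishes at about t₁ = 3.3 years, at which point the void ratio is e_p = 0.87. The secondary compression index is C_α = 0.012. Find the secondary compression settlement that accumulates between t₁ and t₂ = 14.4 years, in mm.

S_s ≈ 15.6 mm

Secondary compression: S_s = C_α·H/(1+e_p)·log₁₀(t₂/t₁)
S_s = 0.012×3.8/(1+0.87)×log₁₀(14.4/3.3)
    = 0.02439 × 0.6398 = 0.0156 m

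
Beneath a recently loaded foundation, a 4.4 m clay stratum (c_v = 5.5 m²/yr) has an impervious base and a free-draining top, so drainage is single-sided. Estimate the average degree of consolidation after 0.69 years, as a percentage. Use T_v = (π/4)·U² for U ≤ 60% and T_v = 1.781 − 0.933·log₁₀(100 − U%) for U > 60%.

U ≈ 50 %

Drainage path length: H_d = H = 4.4 m (single drainage).
T_v = c_v·t/H_d² = 5.5×0.69/4.4² = 0.19602.
T_v = 0.19602 corresponds to the U ≤ 60% branch:
U = √(4T_v/π) = 0.4996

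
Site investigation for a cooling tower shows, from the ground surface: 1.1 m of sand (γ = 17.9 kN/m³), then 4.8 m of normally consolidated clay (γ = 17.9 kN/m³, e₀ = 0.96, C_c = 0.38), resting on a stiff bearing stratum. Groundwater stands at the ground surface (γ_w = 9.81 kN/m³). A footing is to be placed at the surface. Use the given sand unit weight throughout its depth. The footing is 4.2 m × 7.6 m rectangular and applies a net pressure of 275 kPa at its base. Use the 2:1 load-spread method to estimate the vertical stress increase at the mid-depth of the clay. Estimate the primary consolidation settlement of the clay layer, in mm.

Mid-depth of clay below the ground surface: z = 1.1 + 4.8/2 = 3.5 m.
Total vertical stress at mid-clay: σ_v = 17.9×1.1 + 17.9×2.4 = 62.65 kPa.
Pore pressure: u = 9.81×(3.5 − 0) = 34.335 kPa.
Initial effective stress: σ'_0 = σ_v − u = 62.65 − 34.335 = 28.315 kPa.
Stress increase at mid-clay by the 2:1 spreading method:
Δσ = qBL/((B+z)(L+z)) = 275×4.2×7.6/((4.2+3.5)(7.6+3.5)) = 102.7 kPa
Final effective stress: σ'_f = σ'_0 + Δσ = 28.315 + 102.7 = 131.02 kPa.
Normally consolidated clay, so the full stress increment lies on the virgin compression line:
S_c = C_c·H/(1+e₀)·log₁₀(σ'_f/σ'_0) = 0.38×4.8/(1+0.96)×log₁₀(131.02/28.315)
    = 0.93061 × 0.66532 = 0.6192 m

S_c ≈ 619 mm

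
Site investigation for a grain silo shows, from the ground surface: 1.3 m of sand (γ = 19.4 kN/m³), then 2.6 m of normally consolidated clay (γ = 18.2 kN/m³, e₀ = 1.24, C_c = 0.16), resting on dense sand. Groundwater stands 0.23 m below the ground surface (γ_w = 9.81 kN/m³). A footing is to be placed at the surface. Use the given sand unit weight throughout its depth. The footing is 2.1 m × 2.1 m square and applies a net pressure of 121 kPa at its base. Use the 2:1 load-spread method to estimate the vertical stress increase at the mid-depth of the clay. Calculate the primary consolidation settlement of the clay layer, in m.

S_c ≈ 0.0536 m

Mid-depth of clay below the ground surface: z = 1.3 + 2.6/2 = 2.6 m.
Total vertical stress at mid-clay: σ_v = 19.4×1.3 + 18.2×1.3 = 48.88 kPa.
Pore pressure: u = 9.81×(2.6 − 0.23) = 23.25 kPa.
Initial effective stress: σ'_0 = σ_v − u = 48.88 − 23.25 = 25.63 kPa.
Stress increase at mid-clay by the 2:1 spreading method:
Δσ = qBL/((B+z)(L+z)) = 121×2.1×2.1/((2.1+2.6)(2.1+2.6)) = 24.156 kPa
Final effective stress: σ'_f = σ'_0 + Δσ = 25.63 + 24.156 = 49.786 kPa.
Normally consolidated clay, so the full stress increment lies on the virgin compression line:
S_c = C_c·H/(1+e₀)·log₁₀(σ'_f/σ'_0) = 0.16×2.6/(1+1.24)×log₁₀(49.786/25.63)
    = 0.18571 × 0.28836 = 0.05355 m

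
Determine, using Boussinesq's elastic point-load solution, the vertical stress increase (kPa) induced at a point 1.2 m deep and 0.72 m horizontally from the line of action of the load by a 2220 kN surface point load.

Boussinesq vertical stress below a point load on an elastic half-space:
Δσ_z = 3P/(2πz²) · [1 + (r/z)²]^(−5/2)
r/z = 0.72/1.2 = 0.6; [1+(r/z)²]^(−5/2) = 0.46361.
Δσ_z = 3×2220/(2π×1.2²) × 0.46361 = 736.09 × 0.46361 = 341.3 kPa

Δσ_z ≈ 341 kPa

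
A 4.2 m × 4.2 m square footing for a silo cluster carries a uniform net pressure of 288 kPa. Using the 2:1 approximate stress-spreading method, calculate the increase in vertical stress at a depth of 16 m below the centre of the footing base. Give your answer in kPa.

Δσ_z ≈ 12.5 kPa

By the 2:1 method the load spreads at 1 horizontal : 2 vertical, so at depth z the loaded area has grown by z in each plan dimension:
Δσ = qBL/((B+z)(L+z)) = 288×4.2×4.2/((4.2+16)(4.2+16)) = 12.451 kPa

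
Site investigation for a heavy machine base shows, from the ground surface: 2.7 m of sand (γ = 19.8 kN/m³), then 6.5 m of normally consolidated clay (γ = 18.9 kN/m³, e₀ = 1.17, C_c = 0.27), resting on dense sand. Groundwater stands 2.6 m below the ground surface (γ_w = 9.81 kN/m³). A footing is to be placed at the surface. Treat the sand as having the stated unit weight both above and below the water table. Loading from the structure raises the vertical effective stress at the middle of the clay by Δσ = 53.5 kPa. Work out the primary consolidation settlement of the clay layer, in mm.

Mid-depth of clay below the ground surface: z = 2.7 + 6.5/2 = 5.95 m.
Total vertical stress at mid-clay: σ_v = 19.8×2.7 + 18.9×3.25 = 114.89 kPa.
Pore pressure: u = 9.81×(5.95 − 2.6) = 32.864 kPa.
Initial effective stress: σ'_0 = σ_v − u = 114.89 − 32.864 = 82.026 kPa.
Final effective stress: σ'_f = σ'_0 + Δσ = 82.026 + 53.5 = 135.53 kPa.
Normally consolidated clay, so the full stress increment lies on the virgin compression line:
S_c = C_c·H/(1+e₀)·log₁₀(σ'_f/σ'_0) = 0.27×6.5/(1+1.17)×log₁₀(135.53/82.026)
    = 0.80876 × 0.21808 = 0.1764 m

S_c ≈ 176 mm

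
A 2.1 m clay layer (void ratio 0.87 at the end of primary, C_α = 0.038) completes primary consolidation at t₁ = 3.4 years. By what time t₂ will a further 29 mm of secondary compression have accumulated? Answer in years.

t₂ ≈ 16.3 years

S_s = C_α·H/(1+e_p)·log₁₀(t₂/t₁) ⇒ log₁₀(t₂/t₁) = S_s·(1+e_p)/(C_α·H).
log₁₀(t₂/t₁) = 0.029 × (1+0.87) / (0.038×2.1) = 0.6796
t₂ = t₁ × 10^0.6796 = 3.4 × 4.782 = 16.26 years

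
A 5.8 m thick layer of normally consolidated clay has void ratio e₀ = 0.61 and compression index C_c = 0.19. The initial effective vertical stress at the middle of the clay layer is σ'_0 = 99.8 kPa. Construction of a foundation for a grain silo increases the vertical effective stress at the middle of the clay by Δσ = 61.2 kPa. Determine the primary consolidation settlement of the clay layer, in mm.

Final effective stress: σ'_f = σ'_0 + Δσ = 99.8 + 61.2 = 161 kPa.
Normally consolidated clay, so the full stress increment lies on the virgin compression line:
S_c = C_c·H/(1+e₀)·log₁₀(σ'_f/σ'_0) = 0.19×5.8/(1+0.61)×log₁₀(161/99.8)
    = 0.68447 × 0.2077 = 0.1422 m

S_c ≈ 142 mm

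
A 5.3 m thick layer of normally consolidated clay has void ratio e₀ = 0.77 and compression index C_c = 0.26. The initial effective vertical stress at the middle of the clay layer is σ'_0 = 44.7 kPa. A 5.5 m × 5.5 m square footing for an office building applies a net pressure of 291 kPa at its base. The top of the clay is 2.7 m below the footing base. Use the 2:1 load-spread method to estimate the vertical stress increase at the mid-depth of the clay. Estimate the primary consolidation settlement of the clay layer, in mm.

Mid-depth of clay below the footing base: z = 2.7 + 5.3/2 = 5.35 m.
Stress increase at mid-clay by the 2:1 spreading method:
Δσ = qBL/((B+z)(L+z)) = 291×5.5×5.5/((5.5+5.35)(5.5+5.35)) = 74.775 kPa
Final effective stress: σ'_f = σ'_0 + Δσ = 44.7 + 74.775 = 119.48 kPa.
Normally consolidated clay, so the full stress increment lies on the virgin compression line:
S_c = C_c·H/(1+e₀)·log₁₀(σ'_f/σ'_0) = 0.26×5.3/(1+0.77)×log₁₀(119.48/44.7)
    = 0.77853 × 0.42699 = 0.3324 m

S_c ≈ 332 mm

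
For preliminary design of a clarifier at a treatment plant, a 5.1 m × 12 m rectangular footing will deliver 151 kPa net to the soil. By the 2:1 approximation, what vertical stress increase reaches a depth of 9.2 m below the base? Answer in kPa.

Δσ_z ≈ 30.5 kPa

By the 2:1 method the load spreads at 1 horizontal : 2 vertical, so at depth z the loaded area has grown by z in each plan dimension:
Δσ = qBL/((B+z)(L+z)) = 151×5.1×12/((5.1+9.2)(12+9.2)) = 30.483 kPa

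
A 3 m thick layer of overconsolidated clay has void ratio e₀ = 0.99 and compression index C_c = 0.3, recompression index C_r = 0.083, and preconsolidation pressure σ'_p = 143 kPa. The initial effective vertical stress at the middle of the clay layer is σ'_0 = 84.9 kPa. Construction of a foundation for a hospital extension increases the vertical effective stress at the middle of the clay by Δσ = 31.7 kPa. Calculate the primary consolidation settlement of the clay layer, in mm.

Final effective stress: σ'_f = 84.9 + 31.7 = 116.6 kPa.
σ'_f = 116.6 ≤ σ'_p = 143 kPa, so the clay remains overconsolidated and only the recompression index applies:
S_c = C_r·H/(1+e₀)·log₁₀(σ'_f/σ'_0) = 0.083×3/1.99×log₁₀(116.6/84.9)
    = 0.12512 × 0.13779 = 0.01724 m

S_c ≈ 17.2 mm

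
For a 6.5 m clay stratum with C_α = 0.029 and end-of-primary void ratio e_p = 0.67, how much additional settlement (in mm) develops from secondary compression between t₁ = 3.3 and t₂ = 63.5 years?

S_s ≈ 145 mm

Secondary compression: S_s = C_α·H/(1+e_p)·log₁₀(t₂/t₁)
S_s = 0.029×6.5/(1+0.67)×log₁₀(63.5/3.3)
    = 0.1129 × 1.284 = 0.145 m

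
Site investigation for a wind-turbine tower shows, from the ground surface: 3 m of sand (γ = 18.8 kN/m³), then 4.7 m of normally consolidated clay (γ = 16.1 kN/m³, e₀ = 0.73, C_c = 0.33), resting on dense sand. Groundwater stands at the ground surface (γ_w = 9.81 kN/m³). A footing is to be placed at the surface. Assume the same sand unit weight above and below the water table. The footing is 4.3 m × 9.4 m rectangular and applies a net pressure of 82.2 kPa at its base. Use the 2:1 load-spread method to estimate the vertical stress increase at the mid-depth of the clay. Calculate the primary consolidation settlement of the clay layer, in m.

Mid-depth of clay below the ground surface: z = 3 + 4.7/2 = 5.35 m.
Total vertical stress at mid-clay: σ_v = 18.8×3 + 16.1×2.35 = 94.235 kPa.
Pore pressure: u = 9.81×(5.35 − 0) = 52.483 kPa.
Initial effective stress: σ'_0 = σ_v − u = 94.235 − 52.483 = 41.752 kPa.
Stress increase at mid-clay by the 2:1 spreading method:
Δσ = qBL/((B+z)(L+z)) = 82.2×4.3×9.4/((4.3+5.35)(9.4+5.35)) = 23.343 kPa
Final effective stress: σ'_f = σ'_0 + Δσ = 41.752 + 23.343 = 65.095 kPa.
Normally consolidated clay, so the full stress increment lies on the virgin compression line:
S_c = C_c·H/(1+e₀)·log₁₀(σ'_f/σ'_0) = 0.33×4.7/(1+0.73)×log₁₀(65.095/41.752)
    = 0.89653 × 0.19287 = 0.1729 m

S_c ≈ 0.173 m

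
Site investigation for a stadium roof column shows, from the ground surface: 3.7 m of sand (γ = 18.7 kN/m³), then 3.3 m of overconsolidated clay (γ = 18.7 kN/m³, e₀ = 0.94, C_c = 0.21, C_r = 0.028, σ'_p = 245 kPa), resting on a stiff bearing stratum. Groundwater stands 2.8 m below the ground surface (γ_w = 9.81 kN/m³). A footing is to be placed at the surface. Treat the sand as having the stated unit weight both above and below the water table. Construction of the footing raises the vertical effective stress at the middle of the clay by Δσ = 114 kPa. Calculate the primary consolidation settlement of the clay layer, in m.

S_c ≈ 0.0191 m

Mid-depth of clay below the ground surface: z = 3.7 + 3.3/2 = 5.35 m.
Total vertical stress at mid-clay: σ_v = 18.7×3.7 + 18.7×1.65 = 100.04 kPa.
Pore pressure: u = 9.81×(5.35 − 2.8) = 25.015 kPa.
Initial effective stress: σ'_0 = σ_v − u = 100.04 − 25.015 = 75.025 kPa.
Final effective stress: σ'_f = 75.025 + 114 = 189.03 kPa.
σ'_f = 189.03 ≤ σ'_p = 245 kPa, so the clay remains overconsolidated and only the recompression index applies:
S_c = C_r·H/(1+e₀)·log₁₀(σ'_f/σ'_0) = 0.028×3.3/1.94×log₁₀(189.03/75.025)
    = 0.047628 × 0.40132 = 0.01911 m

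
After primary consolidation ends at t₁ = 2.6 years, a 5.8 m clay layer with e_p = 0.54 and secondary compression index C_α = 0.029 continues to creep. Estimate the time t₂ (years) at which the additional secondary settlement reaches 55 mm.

t₂ ≈ 8.29 years

S_s = C_α·H/(1+e_p)·log₁₀(t₂/t₁) ⇒ log₁₀(t₂/t₁) = S_s·(1+e_p)/(C_α·H).
log₁₀(t₂/t₁) = 0.055 × (1+0.54) / (0.029×5.8) = 0.5036
t₂ = t₁ × 10^0.5036 = 2.6 × 3.188 = 8.29 years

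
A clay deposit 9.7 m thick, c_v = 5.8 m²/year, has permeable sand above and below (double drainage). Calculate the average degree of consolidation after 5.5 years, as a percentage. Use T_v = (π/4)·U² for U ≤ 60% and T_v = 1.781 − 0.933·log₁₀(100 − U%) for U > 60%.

U ≈ 97.1 %

Drainage path length: H_d = H/2 = 4.85 m (double drainage).
T_v = c_v·t/H_d² = 5.8×5.5/4.85² = 1.3561.
T_v = 1.3561 corresponds to the U > 60% branch:
U = 1 − 10^((1.781 − T_v)/0.933)/100 = 0.9715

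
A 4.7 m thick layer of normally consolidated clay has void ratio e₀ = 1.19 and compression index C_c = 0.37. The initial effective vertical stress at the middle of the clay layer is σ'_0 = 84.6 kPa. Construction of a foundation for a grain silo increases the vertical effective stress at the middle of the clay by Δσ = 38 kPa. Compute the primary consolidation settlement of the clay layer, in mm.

Final effective stress: σ'_f = σ'_0 + Δσ = 84.6 + 38 = 122.6 kPa.
Normally consolidated clay, so the full stress increment lies on the virgin compression line:
S_c = C_c·H/(1+e₀)·log₁₀(σ'_f/σ'_0) = 0.37×4.7/(1+1.19)×log₁₀(122.6/84.6)
    = 0.79406 × 0.16112 = 0.1279 m

S_c ≈ 128 mm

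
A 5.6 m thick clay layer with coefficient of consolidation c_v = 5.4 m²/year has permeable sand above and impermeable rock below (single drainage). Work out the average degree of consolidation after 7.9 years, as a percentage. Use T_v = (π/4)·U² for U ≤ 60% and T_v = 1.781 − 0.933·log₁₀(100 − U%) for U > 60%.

Drainage path length: H_d = H = 5.6 m (single drainage).
T_v = c_v·t/H_d² = 5.4×7.9/5.6² = 1.3603.
T_v = 1.3603 corresponds to the U > 60% branch:
U = 1 − 10^((1.781 − T_v)/0.933)/100 = 0.9718

U ≈ 97.2 %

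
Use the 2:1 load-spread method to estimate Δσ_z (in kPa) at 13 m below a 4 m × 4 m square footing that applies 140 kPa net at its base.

By the 2:1 method the load spreads at 1 horizontal : 2 vertical, so at depth z the loaded area has grown by z in each plan dimension:
Δσ = qBL/((B+z)(L+z)) = 140×4×4/((4+13)(4+13)) = 7.7509 kPa

Δσ_z ≈ 7.75 kPa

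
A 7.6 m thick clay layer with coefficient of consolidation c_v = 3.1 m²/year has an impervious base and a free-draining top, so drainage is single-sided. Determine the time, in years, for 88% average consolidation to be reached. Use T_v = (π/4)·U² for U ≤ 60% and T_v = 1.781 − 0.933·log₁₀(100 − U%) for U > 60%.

Drainage path length: H_d = H = 7.6 m (single drainage).
U > 60%: T_v = 1.781 − 0.933·log₁₀(100 − 88) = 0.77412.
t = T_v·H_d²/c_v = 0.77412×7.6²/3.1 = 14.42 years.

t ≈ 14.4 years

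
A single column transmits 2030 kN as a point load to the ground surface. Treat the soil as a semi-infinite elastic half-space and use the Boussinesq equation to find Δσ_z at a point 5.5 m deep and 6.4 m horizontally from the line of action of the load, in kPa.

Δσ_z ≈ 3.77 kPa

Boussinesq vertical stress below a point load on an elastic half-space:
Δσ_z = 3P/(2πz²) · [1 + (r/z)²]^(−5/2)
r/z = 6.4/5.5 = 1.1636; [1+(r/z)²]^(−5/2) = 0.11761.
Δσ_z = 3×2030/(2π×5.5²) × 0.11761 = 32.041 × 0.11761 = 3.768 kPa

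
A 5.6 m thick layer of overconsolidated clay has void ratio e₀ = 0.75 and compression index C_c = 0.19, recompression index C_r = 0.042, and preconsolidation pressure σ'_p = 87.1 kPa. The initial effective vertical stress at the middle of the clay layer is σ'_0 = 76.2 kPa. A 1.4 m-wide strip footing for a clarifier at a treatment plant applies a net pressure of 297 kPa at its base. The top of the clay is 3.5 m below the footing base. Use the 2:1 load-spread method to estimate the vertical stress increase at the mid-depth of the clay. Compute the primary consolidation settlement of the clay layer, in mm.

Mid-depth of clay below the footing base: z = 3.5 + 5.6/2 = 6.3 m.
Stress increase at mid-clay by the 2:1 spreading method:
Δσ = qB/(B+z) = 297×1.4/(1.4+6.3) = 54 kPa
Final effective stress: σ'_f = 76.2 + 54 = 130.2 kPa.
σ'_f = 130.2 > σ'_p = 87.1 kPa, so the stress path crosses the preconsolidation pressure — recompression up to σ'_p, then virgin compression beyond:
S_c = H/(1+e₀)·[C_r·log₁₀(σ'_p/σ'_0) + C_c·log₁₀(σ'_f/σ'_p)]
    = 5.6/1.75 × [0.042×log₁₀(87.1/76.2) + 0.19×log₁₀(130.2/87.1)]
    = 3.2 × [0.0024387 + 0.033173] = 0.114 m

S_c ≈ 114 mm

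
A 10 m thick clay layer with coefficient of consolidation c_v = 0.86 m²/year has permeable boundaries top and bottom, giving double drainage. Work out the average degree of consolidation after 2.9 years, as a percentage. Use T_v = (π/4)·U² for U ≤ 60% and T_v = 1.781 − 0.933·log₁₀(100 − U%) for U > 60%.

U ≈ 35.6 %

Drainage path length: H_d = H/2 = 5 m (double drainage).
T_v = c_v·t/H_d² = 0.86×2.9/5² = 0.09976.
T_v = 0.09976 corresponds to the U ≤ 60% branch:
U = √(4T_v/π) = 0.3564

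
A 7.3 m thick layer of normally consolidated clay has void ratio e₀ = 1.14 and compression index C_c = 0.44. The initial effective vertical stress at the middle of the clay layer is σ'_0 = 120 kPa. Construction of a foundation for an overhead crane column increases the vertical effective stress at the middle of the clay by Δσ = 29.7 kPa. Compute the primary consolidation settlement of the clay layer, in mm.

S_c ≈ 144 mm

Final effective stress: σ'_f = σ'_0 + Δσ = 120 + 29.7 = 149.7 kPa.
Normally consolidated clay, so the full stress increment lies on the virgin compression line:
S_c = C_c·H/(1+e₀)·log₁₀(σ'_f/σ'_0) = 0.44×7.3/(1+1.14)×log₁₀(149.7/120)
    = 1.5009 × 0.096041 = 0.1441 m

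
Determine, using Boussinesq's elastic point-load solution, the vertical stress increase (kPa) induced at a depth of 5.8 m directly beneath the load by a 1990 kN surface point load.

Δσ_z ≈ 28.2 kPa

Boussinesq vertical stress below a point load on an elastic half-space:
Δσ_z = 3P/(2πz²) · [1 + (r/z)²]^(−5/2)
r/z = 0/5.8 = 0; [1+(r/z)²]^(−5/2) = 1.
Δσ_z = 3×1990/(2π×5.8²) × 1 = 28.245 × 1 = 28.25 kPa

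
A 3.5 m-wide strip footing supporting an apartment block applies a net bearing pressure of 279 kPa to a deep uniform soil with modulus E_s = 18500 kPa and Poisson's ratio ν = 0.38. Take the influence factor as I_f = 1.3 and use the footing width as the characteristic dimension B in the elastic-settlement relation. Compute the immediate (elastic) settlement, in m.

S_e ≈ 0.0587 m

Immediate (elastic) settlement: S_e = q·B·(1−ν²)/E_s · I_f.
S_e = 279 × 3.5 × (1 − 0.38²) / 18500 × 1.3
    = 279 × 3.5 × 0.8556 / 18500 × 1.3
    = 0.05871 m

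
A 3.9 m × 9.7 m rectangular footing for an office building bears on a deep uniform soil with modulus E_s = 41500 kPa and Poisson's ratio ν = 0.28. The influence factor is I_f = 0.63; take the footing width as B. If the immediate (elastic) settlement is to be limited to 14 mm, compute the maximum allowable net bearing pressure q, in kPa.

S_e = q·B·(1−ν²)/E_s · I_f  ⇒  q = S_e·E_s / (B·(1−ν²)·I_f).
q = 0.014 × 41500 / (3.9 × 0.9216 × 0.63) = 256.6 kPa

q ≈ 257 kPa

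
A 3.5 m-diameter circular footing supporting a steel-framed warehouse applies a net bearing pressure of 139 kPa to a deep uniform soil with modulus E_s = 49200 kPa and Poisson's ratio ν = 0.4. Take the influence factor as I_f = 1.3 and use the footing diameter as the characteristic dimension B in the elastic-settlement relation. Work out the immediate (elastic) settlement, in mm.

Immediate (elastic) settlement: S_e = q·B·(1−ν²)/E_s · I_f.
S_e = 139 × 3.5 × (1 − 0.4²) / 49200 × 1.3
    = 139 × 3.5 × 0.84 / 49200 × 1.3
    = 0.0108 m = 10.8 mm

S_e ≈ 10.8 mm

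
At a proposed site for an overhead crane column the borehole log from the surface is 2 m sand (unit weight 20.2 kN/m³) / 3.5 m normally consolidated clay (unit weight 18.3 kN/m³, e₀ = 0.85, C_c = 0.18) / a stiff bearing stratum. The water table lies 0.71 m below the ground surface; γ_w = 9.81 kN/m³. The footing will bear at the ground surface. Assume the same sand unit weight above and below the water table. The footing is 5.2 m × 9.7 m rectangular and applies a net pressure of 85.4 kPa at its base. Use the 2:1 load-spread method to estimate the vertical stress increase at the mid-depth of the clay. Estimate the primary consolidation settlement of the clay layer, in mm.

Mid-depth of clay below the ground surface: z = 2 + 3.5/2 = 3.75 m.
Total vertical stress at mid-clay: σ_v = 20.2×2 + 18.3×1.75 = 72.425 kPa.
Pore pressure: u = 9.81×(3.75 − 0.71) = 29.822 kPa.
Initial effective stress: σ'_0 = σ_v − u = 72.425 − 29.822 = 42.603 kPa.
Stress increase at mid-clay by the 2:1 spreading method:
Δσ = qBL/((B+z)(L+z)) = 85.4×5.2×9.7/((5.2+3.75)(9.7+3.75)) = 35.784 kPa
Final effective stress: σ'_f = σ'_0 + Δσ = 42.603 + 35.784 = 78.387 kPa.
Normally consolidated clay, so the full stress increment lies on the virgin compression line:
S_c = C_c·H/(1+e₀)·log₁₀(σ'_f/σ'_0) = 0.18×3.5/(1+0.85)×log₁₀(78.387/42.603)
    = 0.34054 × 0.2648 = 0.09017 m

S_c ≈ 90.2 mm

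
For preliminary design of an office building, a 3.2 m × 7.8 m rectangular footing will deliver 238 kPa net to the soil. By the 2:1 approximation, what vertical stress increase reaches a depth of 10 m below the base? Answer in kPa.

By the 2:1 method the load spreads at 1 horizontal : 2 vertical, so at depth z the loaded area has grown by z in each plan dimension:
Δσ = qBL/((B+z)(L+z)) = 238×3.2×7.8/((3.2+10)(7.8+10)) = 25.283 kPa

Δσ_z ≈ 25.3 kPa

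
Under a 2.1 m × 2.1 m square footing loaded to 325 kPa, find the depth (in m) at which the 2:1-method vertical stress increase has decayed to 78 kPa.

z ≈ 2.19 m

2:1 spreading — at depth z the loaded area has grown by z in each plan dimension:
qB²/(B+z)² = Δσ_z ⇒ z = B(√(q/Δσ_z) − 1) = 2.1×(√(325/78) − 1) = 2.187 m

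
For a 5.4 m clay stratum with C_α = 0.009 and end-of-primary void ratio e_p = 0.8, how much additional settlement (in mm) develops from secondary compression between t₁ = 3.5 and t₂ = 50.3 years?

Secondary compression: S_s = C_α·H/(1+e_p)·log₁₀(t₂/t₁)
S_s = 0.009×5.4/(1+0.8)×log₁₀(50.3/3.5)
    = 0.027 × 1.157 = 0.03125 m

S_s ≈ 31.3 mm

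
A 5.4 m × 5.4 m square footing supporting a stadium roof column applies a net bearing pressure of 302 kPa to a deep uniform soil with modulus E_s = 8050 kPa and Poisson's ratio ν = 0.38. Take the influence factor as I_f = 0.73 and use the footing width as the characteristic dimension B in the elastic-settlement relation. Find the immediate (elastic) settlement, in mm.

Immediate (elastic) settlement: S_e = q·B·(1−ν²)/E_s · I_f.
S_e = 302 × 5.4 × (1 − 0.38²) / 8050 × 0.73
    = 302 × 5.4 × 0.8556 / 8050 × 0.73
    = 0.1265 m = 126.5 mm

S_e ≈ 127 mm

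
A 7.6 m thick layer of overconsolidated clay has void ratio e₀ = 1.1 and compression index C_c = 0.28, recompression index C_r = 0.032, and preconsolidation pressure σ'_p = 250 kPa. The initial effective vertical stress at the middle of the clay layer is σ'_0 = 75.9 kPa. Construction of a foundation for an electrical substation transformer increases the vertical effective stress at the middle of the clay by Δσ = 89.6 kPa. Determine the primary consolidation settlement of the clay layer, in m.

Final effective stress: σ'_f = 75.9 + 89.6 = 165.5 kPa.
σ'_f = 165.5 ≤ σ'_p = 250 kPa, so the clay remains overconsolidated and only the recompression index applies:
S_c = C_r·H/(1+e₀)·log₁₀(σ'_f/σ'_0) = 0.032×7.6/2.1×log₁₀(165.5/75.9)
    = 0.11581 × 0.33856 = 0.03921 m

S_c ≈ 0.0392 m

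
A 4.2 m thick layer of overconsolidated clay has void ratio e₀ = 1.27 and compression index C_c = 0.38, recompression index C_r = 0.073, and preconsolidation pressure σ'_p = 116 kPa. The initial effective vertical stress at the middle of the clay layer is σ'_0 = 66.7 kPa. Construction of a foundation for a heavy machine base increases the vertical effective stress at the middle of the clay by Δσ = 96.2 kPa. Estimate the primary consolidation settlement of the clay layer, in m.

Final effective stress: σ'_f = 66.7 + 96.2 = 162.9 kPa.
σ'_f = 162.9 > σ'_p = 116 kPa, so the stress path crosses the preconsolidation pressure — recompression up to σ'_p, then virgin compression beyond:
S_c = H/(1+e₀)·[C_r·log₁₀(σ'_p/σ'_0) + C_c·log₁₀(σ'_f/σ'_p)]
    = 4.2/2.27 × [0.073×log₁₀(116/66.7) + 0.38×log₁₀(162.9/116)]
    = 1.8502 × [0.017544 + 0.056036] = 0.1361 m

S_c ≈ 0.136 m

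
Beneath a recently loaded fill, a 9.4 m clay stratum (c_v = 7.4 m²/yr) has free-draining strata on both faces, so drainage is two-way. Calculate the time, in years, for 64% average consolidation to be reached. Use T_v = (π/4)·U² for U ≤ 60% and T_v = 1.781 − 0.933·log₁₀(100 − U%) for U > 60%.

t ≈ 0.982 years

Drainage path length: H_d = H/2 = 4.7 m (double drainage).
U > 60%: T_v = 1.781 − 0.933·log₁₀(100 − 64) = 0.32897.
t = T_v·H_d²/c_v = 0.32897×4.7²/7.4 = 0.982 years.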